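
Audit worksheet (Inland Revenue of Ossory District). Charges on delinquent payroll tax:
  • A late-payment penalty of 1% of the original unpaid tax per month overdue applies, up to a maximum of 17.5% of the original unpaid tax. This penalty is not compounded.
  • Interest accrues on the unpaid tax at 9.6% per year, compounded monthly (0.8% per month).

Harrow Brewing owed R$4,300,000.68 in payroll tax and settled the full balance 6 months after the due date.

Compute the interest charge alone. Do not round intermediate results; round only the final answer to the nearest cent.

R$210,572.33

Interest: R$4,300,000.68 × ((1 + 0.008)^6 − 1) = R$4,300,000.68 × 0.0489703… = R$210,572.3303…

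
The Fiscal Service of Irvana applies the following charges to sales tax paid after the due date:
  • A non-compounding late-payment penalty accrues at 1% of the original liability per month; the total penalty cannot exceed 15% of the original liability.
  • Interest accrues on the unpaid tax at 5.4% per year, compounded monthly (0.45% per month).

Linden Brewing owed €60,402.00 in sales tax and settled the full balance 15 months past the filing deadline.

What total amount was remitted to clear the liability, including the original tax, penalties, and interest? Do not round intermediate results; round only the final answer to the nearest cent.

€73,670.40

Penalty (uncapped): 15 × 1% × €60,402.00 = €9,060.30; cap = 15% × €60,402.00 = €9,060.30 → penalty = €9,060.30
Interest: €60,402.00 × ((1 + 0.0045)^15 − 1) = €60,402.00 × 0.0696683… = €4,208.1033…
Total = €60,402.00 + €9,060.3000 + €4,208.1033… = €73,670.40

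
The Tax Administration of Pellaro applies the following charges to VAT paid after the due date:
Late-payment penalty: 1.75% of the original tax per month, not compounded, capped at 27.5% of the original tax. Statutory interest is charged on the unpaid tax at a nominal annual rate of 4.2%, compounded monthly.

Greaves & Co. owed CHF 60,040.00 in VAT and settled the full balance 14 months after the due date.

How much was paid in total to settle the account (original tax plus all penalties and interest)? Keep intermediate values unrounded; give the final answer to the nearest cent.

CHF 77,759.64

Penalty: 14 × 1.75% × CHF 60,040.00 = CHF 14,709.80 (below the 27.5% cap of CHF 16,511.00)
Interest (4.2%/yr ÷ 12 = 0.35%/month): CHF 60,040.00 × ((1 + 0.0035)^14 − 1) = CHF 3,009.8357…
Total = CHF 60,040.00 + CHF 14,709.8000 + CHF 3,009.8357… = CHF 77,759.64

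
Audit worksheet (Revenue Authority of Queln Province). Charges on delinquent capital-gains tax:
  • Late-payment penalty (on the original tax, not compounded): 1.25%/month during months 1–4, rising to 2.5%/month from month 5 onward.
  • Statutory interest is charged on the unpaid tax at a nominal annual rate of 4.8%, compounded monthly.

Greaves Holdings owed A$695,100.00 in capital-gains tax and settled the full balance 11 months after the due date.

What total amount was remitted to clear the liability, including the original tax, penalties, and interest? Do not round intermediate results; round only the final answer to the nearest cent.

Penalty, months 1–4: 4 × 1.25% × A$695,100.00 = A$34,755.00
Penalty, months 5–11: 7 × 2.5% × A$695,100.00 = A$121,642.50
Interest (4.8%/yr ÷ 12 = 0.4%/month): A$695,100.00 × ((1 + 0.004)^11 − 1) = A$31,203.4873…
Total = A$695,100.00 + A$156,397.5000 + A$31,203.4873… = A$882,700.99

A$882,700.99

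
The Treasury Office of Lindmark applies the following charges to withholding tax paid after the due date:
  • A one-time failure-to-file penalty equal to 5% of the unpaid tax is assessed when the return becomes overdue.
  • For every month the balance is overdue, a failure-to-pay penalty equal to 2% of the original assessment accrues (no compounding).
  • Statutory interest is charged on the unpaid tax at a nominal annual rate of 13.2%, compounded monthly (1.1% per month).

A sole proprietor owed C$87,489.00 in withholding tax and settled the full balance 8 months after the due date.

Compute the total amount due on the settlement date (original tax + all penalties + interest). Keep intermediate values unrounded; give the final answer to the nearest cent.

C$113,863.75

Failure-to-file penalty: 5% × C$87,489.00 = C$4,374.45
Failure-to-pay penalty = 2% × C$87,489.00 × 8 mo = C$13,998.24
Interest: C$87,489.00 × ((1 + 0.011)^8 − 1) = C$87,489.00 × 0.0914636… = C$8,002.0563…
Total = C$87,489.00 + C$18,372.6900 + C$8,002.0563… = C$113,863.75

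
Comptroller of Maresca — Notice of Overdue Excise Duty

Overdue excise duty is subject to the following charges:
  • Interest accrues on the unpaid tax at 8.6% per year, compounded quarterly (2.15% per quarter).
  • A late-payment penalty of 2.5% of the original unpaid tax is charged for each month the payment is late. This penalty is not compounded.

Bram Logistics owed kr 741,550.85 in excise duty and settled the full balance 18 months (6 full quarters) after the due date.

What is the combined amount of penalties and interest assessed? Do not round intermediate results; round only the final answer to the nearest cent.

Late-payment penalty: 18 × 2.5% × kr 741,550.85 = kr 333,697.88…
Interest: kr 741,550.85 × ((1 + 0.0215)^6 − 1) = kr 741,550.85 × 0.1361358… = kr 100,951.5813…
Penalties + interest = kr 333,697.8825 + kr 100,951.5813… = kr 434,649.46

kr 434,649.46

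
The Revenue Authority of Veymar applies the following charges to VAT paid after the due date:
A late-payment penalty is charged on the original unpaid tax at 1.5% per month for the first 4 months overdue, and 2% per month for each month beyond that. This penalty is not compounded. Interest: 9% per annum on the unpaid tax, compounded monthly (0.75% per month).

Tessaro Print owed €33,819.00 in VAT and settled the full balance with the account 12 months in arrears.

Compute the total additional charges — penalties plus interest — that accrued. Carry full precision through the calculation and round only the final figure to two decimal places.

Penalty, months 1–4: 4 × 1.5% × €33,819.00 = €2,029.14
Penalty, months 5–12: 8 × 2% × €33,819.00 = €5,411.04
Interest: €33,819.00 × ((1 + 0.0075)^12 − 1) = €33,819.00 × 0.0938069… = €3,172.4555…
Penalties + interest = €7,440.1800 + €3,172.4555… = €10,612.64

€10,612.64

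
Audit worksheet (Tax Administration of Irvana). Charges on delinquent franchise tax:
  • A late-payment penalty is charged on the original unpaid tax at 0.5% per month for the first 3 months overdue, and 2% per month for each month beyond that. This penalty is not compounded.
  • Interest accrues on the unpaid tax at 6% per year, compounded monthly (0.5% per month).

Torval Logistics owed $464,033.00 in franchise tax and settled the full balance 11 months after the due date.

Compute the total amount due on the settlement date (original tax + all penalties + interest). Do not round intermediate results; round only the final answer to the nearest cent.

Penalty, months 1–3: 3 × 0.5% × $464,033.00 = $6,960.50…
Penalty, months 4–11: 8 × 2% × $464,033.00 = $74,245.28
Interest: $464,033.00 × ((1 + 0.005)^11 − 1) = $464,033.00 × 0.0563958… = $26,169.5274…
Total = $464,033.00 + $81,205.7750 + $26,169.5274… = $571,408.30

$571,408.30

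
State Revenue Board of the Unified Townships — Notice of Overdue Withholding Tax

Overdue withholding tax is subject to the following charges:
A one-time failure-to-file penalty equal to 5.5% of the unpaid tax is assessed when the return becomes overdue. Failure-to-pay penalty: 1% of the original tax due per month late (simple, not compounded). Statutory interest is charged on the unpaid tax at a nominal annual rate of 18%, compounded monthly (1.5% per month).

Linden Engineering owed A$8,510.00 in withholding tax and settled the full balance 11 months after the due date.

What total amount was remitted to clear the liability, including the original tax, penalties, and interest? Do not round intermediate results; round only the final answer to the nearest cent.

A$11,428.50

Failure-to-file penalty: 5.5% × A$8,510.00 = A$468.05
Failure-to-pay penalty = 1% × A$8,510.00 × 11 mo = A$936.10
Interest: A$8,510.00 × ((1 + 0.015)^11 − 1) = A$8,510.00 × 0.1779489… = A$1,514.3455…
Total = A$8,510.00 + A$1,404.1500 + A$1,514.3455… = A$11,428.50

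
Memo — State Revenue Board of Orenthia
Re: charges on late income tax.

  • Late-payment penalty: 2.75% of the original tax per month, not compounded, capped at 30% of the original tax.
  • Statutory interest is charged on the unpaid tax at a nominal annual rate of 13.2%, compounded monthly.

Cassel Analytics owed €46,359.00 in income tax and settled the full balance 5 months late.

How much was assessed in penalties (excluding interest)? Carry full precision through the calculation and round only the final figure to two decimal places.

Penalty: 5 × 2.75% × €46,359.00 = €6,374.36… (below the 30% cap of €13,907.70)

€6,374.36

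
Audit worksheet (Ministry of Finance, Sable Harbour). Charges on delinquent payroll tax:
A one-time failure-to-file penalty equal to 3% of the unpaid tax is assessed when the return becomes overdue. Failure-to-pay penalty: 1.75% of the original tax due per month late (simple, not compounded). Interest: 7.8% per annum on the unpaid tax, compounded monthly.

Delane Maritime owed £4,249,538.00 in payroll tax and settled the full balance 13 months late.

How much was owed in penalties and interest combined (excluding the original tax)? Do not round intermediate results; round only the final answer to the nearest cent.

Failure-to-file penalty: 3% × £4,249,538.00 = £127,486.14
Failure-to-pay penalty = 1.75% × £4,249,538.00 × 13 mo = £966,769.90…
Interest (7.8%/yr ÷ 12 = 0.65%/month): £4,249,538.00 × ((1 + 0.0065)^13 − 1) = £373,429.5717…
Penalties + interest = £1,094,256.0350 + £373,429.5717… = £1,467,685.61

£1,467,685.61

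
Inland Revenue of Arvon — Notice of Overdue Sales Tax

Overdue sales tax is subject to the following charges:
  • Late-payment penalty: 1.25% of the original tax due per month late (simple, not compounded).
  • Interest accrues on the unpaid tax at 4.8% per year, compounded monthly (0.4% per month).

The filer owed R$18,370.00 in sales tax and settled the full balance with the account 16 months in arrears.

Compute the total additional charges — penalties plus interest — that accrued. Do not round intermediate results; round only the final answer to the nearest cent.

Late-payment penalty: 16 × 1.25% × R$18,370.00 = R$3,674.00
Interest: R$18,370.00 × ((1 + 0.004)^16 − 1) = R$18,370.00 × 0.0659563… = R$1,211.6174…
Penalties + interest = R$3,674.0000 + R$1,211.6174… = R$4,885.62

R$4,885.62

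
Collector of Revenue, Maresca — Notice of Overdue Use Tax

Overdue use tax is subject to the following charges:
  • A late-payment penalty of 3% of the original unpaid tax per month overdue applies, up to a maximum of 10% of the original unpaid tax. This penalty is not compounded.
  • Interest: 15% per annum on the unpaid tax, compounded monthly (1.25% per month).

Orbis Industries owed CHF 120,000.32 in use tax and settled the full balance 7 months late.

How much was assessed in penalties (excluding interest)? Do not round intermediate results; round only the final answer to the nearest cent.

Penalty (uncapped): 7 × 3% × CHF 120,000.32 = CHF 25,200.07…; cap = 10% × CHF 120,000.32 = CHF 12,000.03… → penalty = CHF 12,000.03…

CHF 12,000.03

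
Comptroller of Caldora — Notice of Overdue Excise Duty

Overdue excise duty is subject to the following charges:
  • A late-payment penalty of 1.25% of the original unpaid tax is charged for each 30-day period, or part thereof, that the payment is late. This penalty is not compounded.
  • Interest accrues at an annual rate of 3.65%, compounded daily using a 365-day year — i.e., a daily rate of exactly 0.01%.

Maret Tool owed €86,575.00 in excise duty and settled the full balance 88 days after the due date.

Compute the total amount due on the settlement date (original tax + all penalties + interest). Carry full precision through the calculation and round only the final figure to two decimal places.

€90,586.75

Penalty periods: ⌈88/30⌉ = 3; penalty = 3 × 1.25% × €86,575.00 = €3,246.56…
Interest: €86,575.00 × ((1 + 0.0001)^88 − 1) = €86,575.00 × 0.00883839… = €765.1836…
Total = €86,575.00 + €3,246.5625 + €765.1836… = €90,586.75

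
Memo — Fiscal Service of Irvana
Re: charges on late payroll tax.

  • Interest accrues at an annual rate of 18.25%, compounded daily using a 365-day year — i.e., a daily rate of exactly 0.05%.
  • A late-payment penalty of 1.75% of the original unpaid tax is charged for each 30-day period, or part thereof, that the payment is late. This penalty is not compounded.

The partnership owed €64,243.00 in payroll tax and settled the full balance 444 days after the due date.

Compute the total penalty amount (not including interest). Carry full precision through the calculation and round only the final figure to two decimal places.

€16,863.79

Penalty periods: ⌈444/30⌉ = 15; penalty = 15 × 1.75% × €64,243.00 = €16,863.79…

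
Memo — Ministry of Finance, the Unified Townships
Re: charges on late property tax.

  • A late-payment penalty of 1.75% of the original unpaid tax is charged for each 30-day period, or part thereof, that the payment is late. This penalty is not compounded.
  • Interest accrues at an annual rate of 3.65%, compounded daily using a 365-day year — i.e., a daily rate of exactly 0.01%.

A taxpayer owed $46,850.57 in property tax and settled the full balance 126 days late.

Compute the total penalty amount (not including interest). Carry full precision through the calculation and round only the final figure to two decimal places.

$4,099.42

Penalty periods: ⌈126/30⌉ = 5; penalty = 5 × 1.75% × $46,850.57 = $4,099.42…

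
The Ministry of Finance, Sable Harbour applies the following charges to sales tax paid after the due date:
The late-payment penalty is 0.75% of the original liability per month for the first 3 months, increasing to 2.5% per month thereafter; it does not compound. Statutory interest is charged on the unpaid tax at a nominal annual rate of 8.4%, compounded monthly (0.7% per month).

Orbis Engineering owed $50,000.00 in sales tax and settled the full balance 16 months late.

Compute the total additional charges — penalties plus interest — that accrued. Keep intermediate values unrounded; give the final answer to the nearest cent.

$23,278.83

Penalty, months 1–3: 3 × 0.75% × $50,000.00 = $1,125.00
Penalty, months 4–16: 13 × 2.5% × $50,000.00 = $16,250.00
Interest: $50,000.00 × ((1 + 0.007)^16 − 1) = $50,000.00 × 0.1180765… = $5,903.8262…
Penalties + interest = $17,375.0000 + $5,903.8262… = $23,278.83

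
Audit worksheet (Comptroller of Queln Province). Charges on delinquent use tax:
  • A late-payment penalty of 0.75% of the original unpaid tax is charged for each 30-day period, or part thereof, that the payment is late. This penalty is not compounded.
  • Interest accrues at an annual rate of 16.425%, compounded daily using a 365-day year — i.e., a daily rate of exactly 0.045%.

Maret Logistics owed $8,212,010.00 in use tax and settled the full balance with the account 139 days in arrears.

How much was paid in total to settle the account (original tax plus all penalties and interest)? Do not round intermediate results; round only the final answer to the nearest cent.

$9,049,903.61

Penalty periods: ⌈139/30⌉ = 5; penalty = 5 × 0.75% × $8,212,010.00 = $307,950.38…
Interest: $8,212,010.00 × ((1 + 0.00045)^139 − 1) = $8,212,010.00 × 0.06453271… = $529,943.2384…
Total = $8,212,010.00 + $307,950.3750 + $529,943.2384… = $9,049,903.61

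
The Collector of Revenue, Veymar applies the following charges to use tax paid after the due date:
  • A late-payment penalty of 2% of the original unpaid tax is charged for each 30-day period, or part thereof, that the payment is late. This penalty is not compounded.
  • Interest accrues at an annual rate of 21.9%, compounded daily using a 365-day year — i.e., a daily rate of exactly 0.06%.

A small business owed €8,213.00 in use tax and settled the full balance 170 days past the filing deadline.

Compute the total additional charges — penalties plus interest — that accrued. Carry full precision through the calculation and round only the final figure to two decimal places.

€1,867.22

Penalty periods: ⌈170/30⌉ = 6; penalty = 6 × 2% × €8,213.00 = €985.56
Interest: €8,213.00 × ((1 + 0.0006)^170 − 1) = €8,213.00 × 0.10734960… = €881.6623…
Penalties + interest = €985.5600 + €881.6623… = €1,867.22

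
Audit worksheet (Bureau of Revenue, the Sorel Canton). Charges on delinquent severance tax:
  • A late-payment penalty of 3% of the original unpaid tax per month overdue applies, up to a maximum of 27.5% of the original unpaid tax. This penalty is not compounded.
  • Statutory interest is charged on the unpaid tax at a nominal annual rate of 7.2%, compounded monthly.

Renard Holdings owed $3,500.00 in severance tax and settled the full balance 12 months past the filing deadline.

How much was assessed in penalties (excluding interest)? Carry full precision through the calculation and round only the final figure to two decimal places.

Penalty (uncapped): 12 × 3% × $3,500.00 = $1,260.00; cap = 27.5% × $3,500.00 = $962.50 → penalty = $962.50

$962.50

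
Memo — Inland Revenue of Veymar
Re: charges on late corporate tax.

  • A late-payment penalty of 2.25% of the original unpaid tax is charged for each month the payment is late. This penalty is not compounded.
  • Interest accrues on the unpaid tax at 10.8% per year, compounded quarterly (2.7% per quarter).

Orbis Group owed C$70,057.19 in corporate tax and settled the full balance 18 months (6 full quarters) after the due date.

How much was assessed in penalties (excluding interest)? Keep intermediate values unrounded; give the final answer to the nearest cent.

C$28,373.16

Late-payment penalty: 18 × 2.25% × C$70,057.19 = C$28,373.16…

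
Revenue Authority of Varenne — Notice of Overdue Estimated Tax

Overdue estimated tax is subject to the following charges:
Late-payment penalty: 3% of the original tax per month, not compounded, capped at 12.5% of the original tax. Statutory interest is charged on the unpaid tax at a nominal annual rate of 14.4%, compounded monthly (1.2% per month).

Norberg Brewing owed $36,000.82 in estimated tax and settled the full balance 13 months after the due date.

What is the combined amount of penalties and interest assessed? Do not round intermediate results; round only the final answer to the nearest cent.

$10,538.93

Penalty (uncapped): 13 × 3% × $36,000.82 = $14,040.32…; cap = 12.5% × $36,000.82 = $4,500.10… → penalty = $4,500.10…
Interest: $36,000.82 × ((1 + 0.012)^13 − 1) = $36,000.82 × 0.1677414… = $6,038.8265…
Penalties + interest = $4,500.1025 + $6,038.8265… = $10,538.93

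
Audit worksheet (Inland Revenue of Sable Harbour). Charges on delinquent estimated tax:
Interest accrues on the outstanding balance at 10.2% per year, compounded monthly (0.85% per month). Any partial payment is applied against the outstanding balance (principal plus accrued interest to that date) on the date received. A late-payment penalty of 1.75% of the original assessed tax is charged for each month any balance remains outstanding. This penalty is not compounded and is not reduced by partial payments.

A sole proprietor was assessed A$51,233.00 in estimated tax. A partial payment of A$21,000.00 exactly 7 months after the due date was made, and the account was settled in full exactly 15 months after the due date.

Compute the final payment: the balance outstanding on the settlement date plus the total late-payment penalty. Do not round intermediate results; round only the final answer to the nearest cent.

Balance at month 7: A$51,233.0000 × (1 + 0.0085)^7 = A$54,360.2074…
After A$21,000.00 payment: A$54,360.2074… − A$21,000.00 = A$33,360.2074…
Balance at month 15: A$33,360.2074… × (1 + 0.0085)^8 = A$35,697.3488…
Penalty: 15 × 1.75% × A$51,233.00 = A$13,448.66…
Final settlement = outstanding balance + penalty = A$35,697.3488… + A$13,448.66… = A$49,146.01

A$49,146.01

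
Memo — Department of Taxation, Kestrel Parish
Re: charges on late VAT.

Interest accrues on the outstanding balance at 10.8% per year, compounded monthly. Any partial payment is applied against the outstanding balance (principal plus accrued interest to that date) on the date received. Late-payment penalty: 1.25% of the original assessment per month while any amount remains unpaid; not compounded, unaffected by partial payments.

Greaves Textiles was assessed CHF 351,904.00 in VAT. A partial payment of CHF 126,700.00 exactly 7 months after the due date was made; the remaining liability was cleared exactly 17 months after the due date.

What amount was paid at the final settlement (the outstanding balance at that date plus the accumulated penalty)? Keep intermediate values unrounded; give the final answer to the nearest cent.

Monthly rate = 10.8% ÷ 12 = 0.9%
Balance at month 7: CHF 351,904.0000 × (1 + 0.009)^7 = CHF 374,681.6008…
After CHF 126,700.00 payment: CHF 374,681.6008… − CHF 126,700.00 = CHF 247,981.6008…
Balance at month 17: CHF 247,981.6008… × (1 + 0.009)^10 = CHF 271,225.8766…
Penalty: 17 × 1.25% × CHF 351,904.00 = CHF 74,779.60
Final settlement = outstanding balance + penalty = CHF 271,225.8766… + CHF 74,779.60 = CHF 346,005.48

CHF 346,005.48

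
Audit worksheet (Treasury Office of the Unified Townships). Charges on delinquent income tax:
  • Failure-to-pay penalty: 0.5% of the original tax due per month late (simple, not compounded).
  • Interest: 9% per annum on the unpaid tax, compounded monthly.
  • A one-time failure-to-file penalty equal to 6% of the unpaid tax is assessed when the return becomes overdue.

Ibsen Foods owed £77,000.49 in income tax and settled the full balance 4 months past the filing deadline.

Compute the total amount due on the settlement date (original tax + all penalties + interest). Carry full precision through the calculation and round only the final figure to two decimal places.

Failure-to-file penalty: 6% × £77,000.49 = £4,620.03…
Failure-to-pay penalty = 0.5% × £77,000.49 × 4 mo = £1,540.01…
Interest (9%/yr ÷ 12 = 0.75%/month): £77,000.49 × ((1 + 0.0075)^4 − 1) = £2,336.1325…
Total = £77,000.49 + £6,160.0392 + £2,336.1325… = £85,496.66

£85,496.66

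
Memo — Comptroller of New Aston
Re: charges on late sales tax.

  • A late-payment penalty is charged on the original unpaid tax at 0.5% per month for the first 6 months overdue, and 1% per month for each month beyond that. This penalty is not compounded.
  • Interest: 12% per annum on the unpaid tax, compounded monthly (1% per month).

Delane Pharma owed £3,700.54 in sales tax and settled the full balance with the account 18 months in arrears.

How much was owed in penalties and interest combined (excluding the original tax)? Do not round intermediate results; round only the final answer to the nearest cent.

Penalty, months 1–6: 6 × 0.5% × £3,700.54 = £111.02…
Penalty, months 7–18: 12 × 1% × £3,700.54 = £444.06…
Interest: £3,700.54 × ((1 + 0.01)^18 − 1) = £3,700.54 × 0.1961475… = £725.8516…
Penalties + interest = £555.0810 + £725.8516… = £1,280.93

£1,280.93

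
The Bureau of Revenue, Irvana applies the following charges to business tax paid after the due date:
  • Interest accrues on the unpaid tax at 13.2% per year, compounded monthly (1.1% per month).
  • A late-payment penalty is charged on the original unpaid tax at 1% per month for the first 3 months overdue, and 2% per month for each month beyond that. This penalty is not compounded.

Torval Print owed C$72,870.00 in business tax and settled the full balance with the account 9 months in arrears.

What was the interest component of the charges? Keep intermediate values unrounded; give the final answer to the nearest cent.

C$7,539.83

Interest: C$72,870.00 × ((1 + 0.011)^9 − 1) = C$72,870.00 × 0.1034697… = C$7,539.8348…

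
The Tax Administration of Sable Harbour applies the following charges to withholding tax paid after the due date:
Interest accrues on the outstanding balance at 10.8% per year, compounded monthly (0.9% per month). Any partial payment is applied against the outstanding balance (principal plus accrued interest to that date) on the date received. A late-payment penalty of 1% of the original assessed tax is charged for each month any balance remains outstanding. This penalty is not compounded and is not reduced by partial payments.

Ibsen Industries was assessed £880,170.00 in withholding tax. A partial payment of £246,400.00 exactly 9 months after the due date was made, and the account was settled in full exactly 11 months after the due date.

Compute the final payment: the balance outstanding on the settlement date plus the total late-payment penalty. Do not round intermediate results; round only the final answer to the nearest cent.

£817,299.33

Balance at month 9: £880,170.0000 × (1 + 0.009)^9 = £954,084.9780…
After £246,400.00 payment: £954,084.9780… − £246,400.00 = £707,684.9780…
Balance at month 11: £707,684.9780… × (1 + 0.009)^2 = £720,480.6301…
Penalty: 11 × 1% × £880,170.00 = £96,818.70
Final settlement = outstanding balance + penalty = £720,480.6301… + £96,818.70 = £817,299.33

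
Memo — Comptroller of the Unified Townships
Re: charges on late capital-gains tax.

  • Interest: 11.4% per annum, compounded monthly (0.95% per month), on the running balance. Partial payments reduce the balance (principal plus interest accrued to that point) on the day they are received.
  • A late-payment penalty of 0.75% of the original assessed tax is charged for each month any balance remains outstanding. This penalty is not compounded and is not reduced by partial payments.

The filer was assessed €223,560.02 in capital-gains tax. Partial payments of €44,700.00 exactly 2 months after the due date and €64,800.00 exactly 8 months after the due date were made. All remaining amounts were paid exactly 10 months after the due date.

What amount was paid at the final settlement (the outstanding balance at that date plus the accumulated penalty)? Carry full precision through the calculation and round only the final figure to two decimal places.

€148,247.17

Balance at month 2: €223,560.0200 × (1 + 0.0095)^2 = €227,827.8367…
After €44,700.00 payment: €227,827.8367… − €44,700.00 = €183,127.8367…
Balance at month 8: €183,127.8367… × (1 + 0.0095)^6 = €193,817.1953…
After €64,800.00 payment: €193,817.1953… − €64,800.00 = €129,017.1953…
Balance at month 10: €129,017.1953… × (1 + 0.0095)^2 = €131,480.1658…
Penalty: 10 × 0.75% × €223,560.02 = €16,767.00…
Final settlement = outstanding balance + penalty = €131,480.1658… + €16,767.00… = €148,247.17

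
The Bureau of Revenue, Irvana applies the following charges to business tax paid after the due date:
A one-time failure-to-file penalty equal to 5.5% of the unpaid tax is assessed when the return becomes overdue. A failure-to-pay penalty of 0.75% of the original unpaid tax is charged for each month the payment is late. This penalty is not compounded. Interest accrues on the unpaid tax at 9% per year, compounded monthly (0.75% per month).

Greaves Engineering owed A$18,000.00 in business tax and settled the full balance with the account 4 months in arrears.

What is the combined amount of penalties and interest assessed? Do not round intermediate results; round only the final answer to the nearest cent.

A$2,076.11

Failure-to-file penalty: 5.5% × A$18,000.00 = A$990.00
Failure-to-pay penalty = 0.75% × A$18,000.00 × 4 mo = A$540.00
Interest: A$18,000.00 × ((1 + 0.0075)^4 − 1) = A$18,000.00 × 0.0303392… = A$546.1054…
Penalties + interest = A$1,530.0000 + A$546.1054… = A$2,076.11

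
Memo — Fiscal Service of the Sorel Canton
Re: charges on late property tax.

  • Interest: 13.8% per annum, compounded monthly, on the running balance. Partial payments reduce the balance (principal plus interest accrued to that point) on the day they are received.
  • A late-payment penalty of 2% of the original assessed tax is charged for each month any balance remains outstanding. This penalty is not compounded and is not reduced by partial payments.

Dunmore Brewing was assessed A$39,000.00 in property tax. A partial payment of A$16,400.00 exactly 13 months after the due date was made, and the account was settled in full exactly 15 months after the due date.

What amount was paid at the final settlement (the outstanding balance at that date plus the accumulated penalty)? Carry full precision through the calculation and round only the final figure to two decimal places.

Monthly rate = 13.8% ÷ 12 = 1.15%
Balance at month 13: A$39,000.0000 × (1 + 0.0115)^13 = A$45,250.2663…
After A$16,400.00 payment: A$45,250.2663… − A$16,400.00 = A$28,850.2663…
Balance at month 15: A$28,850.2663… × (1 + 0.0115)^2 = A$29,517.6379…
Penalty: 15 × 2% × A$39,000.00 = A$11,700.00
Final settlement = outstanding balance + penalty = A$29,517.6379… + A$11,700.00 = A$41,217.64

A$41,217.64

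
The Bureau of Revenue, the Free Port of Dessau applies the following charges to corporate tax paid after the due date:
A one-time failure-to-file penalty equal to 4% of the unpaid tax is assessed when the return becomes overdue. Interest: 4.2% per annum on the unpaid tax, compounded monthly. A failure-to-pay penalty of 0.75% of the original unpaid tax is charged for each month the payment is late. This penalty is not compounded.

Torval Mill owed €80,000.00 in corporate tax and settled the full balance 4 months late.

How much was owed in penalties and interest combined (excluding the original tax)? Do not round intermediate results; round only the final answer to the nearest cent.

Failure-to-file penalty: 4% × €80,000.00 = €3,200.00
Failure-to-pay penalty: 4 × 0.75% × €80,000.00 = €2,400.00
Interest (4.2%/yr ÷ 12 = 0.35%/month): €80,000.00 × ((1 + 0.0035)^4 − 1) = €1,125.8937…
Penalties + interest = €5,600.0000 + €1,125.8937… = €6,725.89

€6,725.89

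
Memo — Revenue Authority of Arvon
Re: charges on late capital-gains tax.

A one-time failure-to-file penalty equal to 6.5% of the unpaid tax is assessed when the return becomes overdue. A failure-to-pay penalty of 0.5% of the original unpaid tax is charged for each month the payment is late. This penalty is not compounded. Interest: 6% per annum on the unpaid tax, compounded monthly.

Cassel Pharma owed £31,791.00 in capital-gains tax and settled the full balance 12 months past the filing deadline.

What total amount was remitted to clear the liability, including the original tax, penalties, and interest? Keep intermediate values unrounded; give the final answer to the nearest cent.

Failure-to-file penalty: 6.5% × £31,791.00 = £2,066.42…
Failure-to-pay penalty: 12 × 0.5% × £31,791.00 = £1,907.46
Interest (6%/yr ÷ 12 = 0.5%/month): £31,791.00 × ((1 + 0.005)^12 − 1) = £1,960.7993…
Total = £31,791.00 + £3,973.8750 + £1,960.7993… = £37,725.67

£37,725.67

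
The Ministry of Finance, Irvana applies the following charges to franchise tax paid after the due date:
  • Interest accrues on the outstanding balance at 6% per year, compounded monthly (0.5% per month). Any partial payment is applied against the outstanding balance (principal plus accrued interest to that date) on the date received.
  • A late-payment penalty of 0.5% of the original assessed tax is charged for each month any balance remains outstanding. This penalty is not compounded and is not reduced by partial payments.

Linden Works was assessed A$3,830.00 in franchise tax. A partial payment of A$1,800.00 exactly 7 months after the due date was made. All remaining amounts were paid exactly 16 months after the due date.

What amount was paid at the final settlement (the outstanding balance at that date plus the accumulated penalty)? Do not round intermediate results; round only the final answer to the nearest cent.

Balance at month 7: A$3,830.0000 × (1 + 0.005)^7 = A$3,966.0776…
After A$1,800.00 payment: A$3,966.0776… − A$1,800.00 = A$2,166.0776…
Balance at month 16: A$2,166.0776… × (1 + 0.005)^9 = A$2,265.5235…
Penalty: 16 × 0.5% × A$3,830.00 = A$306.40
Final settlement = outstanding balance + penalty = A$2,265.5235… + A$306.40 = A$2,571.92

A$2,571.92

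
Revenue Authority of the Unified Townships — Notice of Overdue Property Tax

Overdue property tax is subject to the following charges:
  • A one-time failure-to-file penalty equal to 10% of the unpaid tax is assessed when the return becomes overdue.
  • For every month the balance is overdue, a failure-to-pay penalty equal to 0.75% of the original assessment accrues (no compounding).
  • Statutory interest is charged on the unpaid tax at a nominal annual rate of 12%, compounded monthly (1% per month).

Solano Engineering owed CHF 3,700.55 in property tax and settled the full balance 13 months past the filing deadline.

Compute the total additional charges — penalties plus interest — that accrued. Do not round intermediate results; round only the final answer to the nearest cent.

CHF 1,241.88

Failure-to-file penalty: 10% × CHF 3,700.55 = CHF 370.06…
Failure-to-pay penalty = 0.75% × CHF 3,700.55 × 13 mo = CHF 360.80…
Interest: CHF 3,700.55 × ((1 + 0.01)^13 − 1) = CHF 3,700.55 × 0.1380933… = CHF 511.0211…
Penalties + interest = CHF 730.8586… + CHF 511.0211… = CHF 1,241.88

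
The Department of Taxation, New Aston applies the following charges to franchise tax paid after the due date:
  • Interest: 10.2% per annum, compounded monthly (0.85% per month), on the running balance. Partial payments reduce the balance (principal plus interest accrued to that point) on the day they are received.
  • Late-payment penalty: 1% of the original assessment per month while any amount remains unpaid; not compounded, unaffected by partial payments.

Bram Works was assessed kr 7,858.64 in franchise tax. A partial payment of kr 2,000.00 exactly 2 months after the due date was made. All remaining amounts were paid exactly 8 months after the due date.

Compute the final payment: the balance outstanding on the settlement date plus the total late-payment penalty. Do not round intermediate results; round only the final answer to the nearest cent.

kr 6,933.70

Balance at month 2: kr 7,858.6400 × (1 + 0.0085)^2 = kr 7,992.8047…
After kr 2,000.00 payment: kr 7,992.8047… − kr 2,000.00 = kr 5,992.8047…
Balance at month 8: kr 5,992.8047… × (1 + 0.0085)^6 = kr 6,305.0065…
Penalty: 8 × 1% × kr 7,858.64 = kr 628.69…
Final settlement = outstanding balance + penalty = kr 6,305.0065… + kr 628.69… = kr 6,933.70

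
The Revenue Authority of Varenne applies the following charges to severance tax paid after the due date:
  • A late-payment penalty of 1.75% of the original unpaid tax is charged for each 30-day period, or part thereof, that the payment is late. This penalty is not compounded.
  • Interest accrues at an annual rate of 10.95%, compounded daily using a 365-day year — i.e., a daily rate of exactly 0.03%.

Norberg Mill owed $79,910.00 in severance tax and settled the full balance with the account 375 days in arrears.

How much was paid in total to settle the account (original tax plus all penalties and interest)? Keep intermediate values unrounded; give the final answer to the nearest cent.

$107,603.08

Penalty periods: ⌈375/30⌉ = 13; penalty = 13 × 1.75% × $79,910.00 = $18,179.53…
Interest: $79,910.00 × ((1 + 0.0003)^375 − 1) = $79,910.00 × 0.11905338… = $9,513.5553…
Total = $79,910.00 + $18,179.5250 + $9,513.5553… = $107,603.08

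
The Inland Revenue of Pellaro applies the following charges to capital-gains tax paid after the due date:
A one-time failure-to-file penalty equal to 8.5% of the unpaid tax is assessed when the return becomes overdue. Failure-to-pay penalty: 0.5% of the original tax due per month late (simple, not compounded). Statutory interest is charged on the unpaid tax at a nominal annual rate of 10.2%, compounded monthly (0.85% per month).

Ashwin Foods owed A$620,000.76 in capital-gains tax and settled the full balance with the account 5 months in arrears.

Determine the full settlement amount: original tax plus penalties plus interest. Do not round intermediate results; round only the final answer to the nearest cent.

A$715,002.65

Failure-to-file penalty: 8.5% × A$620,000.76 = A$52,700.06…
Failure-to-pay penalty = 0.5% × A$620,000.76 × 5 mo = A$15,500.02…
Interest: A$620,000.76 × ((1 + 0.0085)^5 − 1) = A$620,000.76 × 0.0432287… = A$26,801.8066…
Total = A$620,000.76 + A$68,200.0836 + A$26,801.8066… = A$715,002.65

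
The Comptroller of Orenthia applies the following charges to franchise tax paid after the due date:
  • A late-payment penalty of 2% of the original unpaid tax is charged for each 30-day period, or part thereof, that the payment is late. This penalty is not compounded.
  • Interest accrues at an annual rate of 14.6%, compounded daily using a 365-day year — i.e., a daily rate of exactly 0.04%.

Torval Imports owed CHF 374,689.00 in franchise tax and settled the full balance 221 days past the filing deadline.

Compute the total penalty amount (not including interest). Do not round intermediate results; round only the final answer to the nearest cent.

Penalty periods: ⌈221/30⌉ = 8; penalty = 8 × 2% × CHF 374,689.00 = CHF 59,950.24

CHF 59,950.24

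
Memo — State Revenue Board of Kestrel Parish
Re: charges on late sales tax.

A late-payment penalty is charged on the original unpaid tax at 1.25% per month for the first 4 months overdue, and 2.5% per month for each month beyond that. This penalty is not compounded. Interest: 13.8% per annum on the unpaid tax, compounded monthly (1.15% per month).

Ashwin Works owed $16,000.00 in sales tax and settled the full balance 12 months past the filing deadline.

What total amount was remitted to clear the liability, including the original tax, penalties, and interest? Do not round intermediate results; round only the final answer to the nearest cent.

Penalty, months 1–4: 4 × 1.25% × $16,000.00 = $800.00
Penalty, months 5–12: 8 × 2.5% × $16,000.00 = $3,200.00
Interest: $16,000.00 × ((1 + 0.0115)^12 − 1) = $16,000.00 × 0.1470719… = $2,353.1506…
Total = $16,000.00 + $4,000.0000 + $2,353.1506… = $22,353.15

$22,353.15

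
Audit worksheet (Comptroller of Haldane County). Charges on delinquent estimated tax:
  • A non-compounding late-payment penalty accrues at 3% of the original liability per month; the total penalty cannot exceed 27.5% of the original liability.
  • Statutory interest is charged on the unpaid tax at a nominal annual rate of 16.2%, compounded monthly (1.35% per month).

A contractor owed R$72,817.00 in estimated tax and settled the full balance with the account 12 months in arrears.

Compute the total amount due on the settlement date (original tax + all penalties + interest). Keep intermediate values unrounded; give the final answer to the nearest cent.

R$105,554.55

Penalty (uncapped): 12 × 3% × R$72,817.00 = R$26,214.12; cap = 27.5% × R$72,817.00 = R$20,024.68… → penalty = R$20,024.68…
Interest: R$72,817.00 × ((1 + 0.0135)^12 − 1) = R$72,817.00 × 0.1745866… = R$12,712.8713…
Total = R$72,817.00 + R$20,024.6750 + R$12,712.8713… = R$105,554.55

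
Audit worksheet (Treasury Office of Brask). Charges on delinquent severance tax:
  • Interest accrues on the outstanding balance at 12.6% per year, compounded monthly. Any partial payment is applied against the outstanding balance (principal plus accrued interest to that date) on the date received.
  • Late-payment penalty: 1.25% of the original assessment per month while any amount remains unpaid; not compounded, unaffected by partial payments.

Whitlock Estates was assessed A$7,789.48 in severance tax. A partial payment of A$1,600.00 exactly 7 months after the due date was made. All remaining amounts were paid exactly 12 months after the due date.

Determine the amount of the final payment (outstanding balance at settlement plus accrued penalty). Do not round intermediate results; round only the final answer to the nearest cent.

A$8,312.31

Monthly rate = 12.6% ÷ 12 = 1.05%
Balance at month 7: A$7,789.4800 × (1 + 0.0105)^7 = A$8,380.3603…
After A$1,600.00 payment: A$8,380.3603… − A$1,600.00 = A$6,780.3603…
Balance at month 12: A$6,780.3603… × (1 + 0.0105)^5 = A$7,143.8835…
Penalty: 12 × 1.25% × A$7,789.48 = A$1,168.42…
Final settlement = outstanding balance + penalty = A$7,143.8835… + A$1,168.42… = A$8,312.31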